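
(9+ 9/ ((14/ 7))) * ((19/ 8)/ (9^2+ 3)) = 171/ 448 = 0.38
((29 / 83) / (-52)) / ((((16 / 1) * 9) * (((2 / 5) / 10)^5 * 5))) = -56640625 / 621504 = -91.13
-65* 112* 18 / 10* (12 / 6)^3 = -104832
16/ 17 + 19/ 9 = 467/ 153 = 3.05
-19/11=-1.73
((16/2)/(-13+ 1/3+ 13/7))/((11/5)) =-840/2497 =-0.34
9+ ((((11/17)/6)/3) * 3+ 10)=1949/102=19.11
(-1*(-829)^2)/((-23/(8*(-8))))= -43983424/23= -1912322.78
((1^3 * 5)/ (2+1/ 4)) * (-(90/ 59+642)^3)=-121629983784960/ 205379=-592222105.40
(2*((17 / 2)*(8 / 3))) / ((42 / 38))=2584 / 63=41.02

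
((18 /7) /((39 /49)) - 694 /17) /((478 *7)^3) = -2077 /2069712831914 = -0.00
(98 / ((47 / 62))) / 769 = 6076 / 36143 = 0.17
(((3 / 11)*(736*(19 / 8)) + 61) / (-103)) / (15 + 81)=-5915 / 108768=-0.05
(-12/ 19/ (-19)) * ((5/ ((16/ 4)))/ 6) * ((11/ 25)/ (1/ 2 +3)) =11/ 12635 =0.00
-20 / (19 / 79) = -1580 / 19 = -83.16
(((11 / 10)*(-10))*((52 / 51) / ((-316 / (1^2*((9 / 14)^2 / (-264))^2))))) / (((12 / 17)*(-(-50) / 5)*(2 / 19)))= 20007 / 170923540480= 0.00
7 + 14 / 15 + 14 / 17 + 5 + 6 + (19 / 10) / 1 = 2209 / 102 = 21.66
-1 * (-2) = 2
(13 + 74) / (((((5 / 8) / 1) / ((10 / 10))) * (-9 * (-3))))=5.16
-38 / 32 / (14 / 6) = -57 / 112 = -0.51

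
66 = 66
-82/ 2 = -41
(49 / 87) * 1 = 49 / 87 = 0.56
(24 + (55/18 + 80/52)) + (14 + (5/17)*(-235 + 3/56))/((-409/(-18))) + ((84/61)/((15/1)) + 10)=251914590989/6947298540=36.26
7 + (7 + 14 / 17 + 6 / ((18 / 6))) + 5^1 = 371 / 17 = 21.82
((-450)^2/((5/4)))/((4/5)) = 202500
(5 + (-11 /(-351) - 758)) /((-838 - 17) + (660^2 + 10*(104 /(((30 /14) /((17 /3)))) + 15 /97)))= -3662332 /2127921783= -0.00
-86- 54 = -140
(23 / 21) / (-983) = -23 / 20643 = -0.00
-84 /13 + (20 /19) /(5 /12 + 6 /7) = -148932 /26429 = -5.64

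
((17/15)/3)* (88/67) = 1496/3015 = 0.50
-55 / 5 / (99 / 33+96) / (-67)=1 / 603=0.00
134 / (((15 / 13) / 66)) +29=38469 / 5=7693.80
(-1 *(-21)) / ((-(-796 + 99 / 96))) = 672 / 25439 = 0.03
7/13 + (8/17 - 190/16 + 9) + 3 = 2005/1768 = 1.13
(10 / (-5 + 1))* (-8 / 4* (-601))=-3005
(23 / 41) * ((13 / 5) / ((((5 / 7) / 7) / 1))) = 14651 / 1025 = 14.29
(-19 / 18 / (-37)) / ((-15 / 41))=-779 / 9990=-0.08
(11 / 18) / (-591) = -11 / 10638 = -0.00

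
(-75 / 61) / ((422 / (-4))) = 150 / 12871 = 0.01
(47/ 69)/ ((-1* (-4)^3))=47/ 4416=0.01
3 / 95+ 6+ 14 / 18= 5822 / 855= 6.81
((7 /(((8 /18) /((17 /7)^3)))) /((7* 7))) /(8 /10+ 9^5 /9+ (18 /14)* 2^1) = 221085 /315221116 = 0.00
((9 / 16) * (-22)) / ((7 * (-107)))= 99 / 5992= 0.02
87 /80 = 1.09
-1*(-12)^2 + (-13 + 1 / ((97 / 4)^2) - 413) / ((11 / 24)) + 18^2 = -77567412 / 103499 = -749.45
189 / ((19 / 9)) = 1701 / 19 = 89.53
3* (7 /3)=7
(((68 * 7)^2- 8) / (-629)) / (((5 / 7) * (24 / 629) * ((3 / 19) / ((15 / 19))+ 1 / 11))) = -2180717 / 48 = -45431.60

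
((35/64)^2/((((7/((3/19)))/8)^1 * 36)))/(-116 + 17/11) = -1925/146970624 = -0.00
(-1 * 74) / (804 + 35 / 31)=-2294 / 24959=-0.09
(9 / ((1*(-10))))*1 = -9 / 10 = -0.90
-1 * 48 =-48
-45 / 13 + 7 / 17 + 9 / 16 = -8795 / 3536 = -2.49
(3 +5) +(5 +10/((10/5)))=18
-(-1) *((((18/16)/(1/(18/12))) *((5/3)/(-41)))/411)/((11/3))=-45/988592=-0.00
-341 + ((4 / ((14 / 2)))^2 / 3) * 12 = -16645 / 49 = -339.69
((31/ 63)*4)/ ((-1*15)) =-124/ 945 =-0.13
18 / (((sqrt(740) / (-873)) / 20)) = -11553.16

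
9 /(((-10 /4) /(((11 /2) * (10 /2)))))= -99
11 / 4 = 2.75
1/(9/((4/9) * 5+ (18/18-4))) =-0.09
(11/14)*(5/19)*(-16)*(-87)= 38280/133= 287.82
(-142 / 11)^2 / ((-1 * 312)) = -5041 / 9438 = -0.53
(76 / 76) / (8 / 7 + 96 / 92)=161 / 352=0.46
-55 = -55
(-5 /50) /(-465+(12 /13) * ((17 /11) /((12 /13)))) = 11 /50980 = 0.00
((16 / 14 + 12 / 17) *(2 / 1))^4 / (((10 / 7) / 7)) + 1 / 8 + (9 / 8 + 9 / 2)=15086512167 / 16370116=921.59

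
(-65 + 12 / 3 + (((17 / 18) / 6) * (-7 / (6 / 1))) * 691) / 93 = -121757 / 60264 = -2.02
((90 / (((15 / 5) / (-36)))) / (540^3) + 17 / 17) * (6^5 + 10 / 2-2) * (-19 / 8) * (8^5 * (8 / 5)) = -29421892947968 / 30375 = -968621990.06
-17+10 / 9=-143 / 9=-15.89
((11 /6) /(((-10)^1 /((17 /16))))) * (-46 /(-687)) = -0.01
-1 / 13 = -0.08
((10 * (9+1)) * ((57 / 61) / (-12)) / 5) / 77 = -95 / 4697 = -0.02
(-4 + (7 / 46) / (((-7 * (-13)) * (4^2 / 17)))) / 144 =-0.03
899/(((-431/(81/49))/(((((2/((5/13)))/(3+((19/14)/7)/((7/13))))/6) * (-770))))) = 680323644/993455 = 684.81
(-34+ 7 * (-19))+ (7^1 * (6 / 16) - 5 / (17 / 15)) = -22955 / 136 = -168.79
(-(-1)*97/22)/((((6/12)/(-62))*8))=-68.34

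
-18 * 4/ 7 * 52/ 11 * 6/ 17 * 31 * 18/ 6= -2089152/ 1309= -1595.99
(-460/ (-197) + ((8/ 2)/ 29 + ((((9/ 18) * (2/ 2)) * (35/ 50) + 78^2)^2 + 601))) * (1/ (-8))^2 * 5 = 84597917517297/ 29250560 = 2892181.12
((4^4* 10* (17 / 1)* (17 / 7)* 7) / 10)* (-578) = -42762752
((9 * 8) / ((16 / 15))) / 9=15 / 2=7.50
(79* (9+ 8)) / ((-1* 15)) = -1343 / 15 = -89.53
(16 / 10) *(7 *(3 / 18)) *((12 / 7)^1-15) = -124 / 5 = -24.80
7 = 7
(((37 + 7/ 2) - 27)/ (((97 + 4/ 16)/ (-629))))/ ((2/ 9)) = -392.92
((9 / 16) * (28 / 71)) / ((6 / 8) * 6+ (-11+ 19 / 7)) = -0.06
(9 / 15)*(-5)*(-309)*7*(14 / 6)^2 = 35329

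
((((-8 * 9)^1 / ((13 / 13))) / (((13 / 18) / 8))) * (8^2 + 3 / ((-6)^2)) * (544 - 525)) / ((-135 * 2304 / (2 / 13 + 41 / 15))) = 8225993 / 912600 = 9.01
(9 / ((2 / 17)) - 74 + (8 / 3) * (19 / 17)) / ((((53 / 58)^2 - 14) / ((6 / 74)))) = -940238 / 27856523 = -0.03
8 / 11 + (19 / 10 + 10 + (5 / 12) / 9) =75281 / 5940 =12.67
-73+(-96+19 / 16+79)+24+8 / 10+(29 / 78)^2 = -7772221 / 121680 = -63.87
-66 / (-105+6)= 2 / 3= 0.67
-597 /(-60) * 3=597 /20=29.85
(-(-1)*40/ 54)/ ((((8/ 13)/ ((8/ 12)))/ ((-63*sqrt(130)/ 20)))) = -91*sqrt(130)/ 36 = -28.82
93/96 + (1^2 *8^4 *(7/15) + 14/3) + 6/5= 184157/96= 1918.30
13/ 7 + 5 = 48/ 7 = 6.86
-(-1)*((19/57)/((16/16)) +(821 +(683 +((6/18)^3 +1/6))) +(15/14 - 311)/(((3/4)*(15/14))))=302089/270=1118.85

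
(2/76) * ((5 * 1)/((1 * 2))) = 0.07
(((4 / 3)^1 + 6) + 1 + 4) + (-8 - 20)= -47 / 3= -15.67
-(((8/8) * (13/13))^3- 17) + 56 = 72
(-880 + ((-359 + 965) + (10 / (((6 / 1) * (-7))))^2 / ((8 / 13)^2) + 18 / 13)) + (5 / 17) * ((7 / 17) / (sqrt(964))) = -99970931 / 366912 + 35 * sqrt(241) / 139298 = -272.46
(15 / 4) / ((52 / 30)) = 225 / 104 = 2.16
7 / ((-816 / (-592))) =259 / 51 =5.08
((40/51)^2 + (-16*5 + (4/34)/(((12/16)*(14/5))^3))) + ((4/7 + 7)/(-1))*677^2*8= -74302276935032/2676429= -27761721.66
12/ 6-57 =-55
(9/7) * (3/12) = 9/28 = 0.32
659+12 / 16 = 2639 / 4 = 659.75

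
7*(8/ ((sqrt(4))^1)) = 28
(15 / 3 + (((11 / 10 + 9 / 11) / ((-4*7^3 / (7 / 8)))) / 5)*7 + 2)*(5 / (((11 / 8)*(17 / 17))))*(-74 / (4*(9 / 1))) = -31900993 / 609840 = -52.31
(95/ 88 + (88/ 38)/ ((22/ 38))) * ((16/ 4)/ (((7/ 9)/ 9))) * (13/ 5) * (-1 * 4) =-941382/ 385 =-2445.15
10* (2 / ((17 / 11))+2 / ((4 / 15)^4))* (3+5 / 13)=47489255 / 3536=13430.22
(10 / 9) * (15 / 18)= 25 / 27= 0.93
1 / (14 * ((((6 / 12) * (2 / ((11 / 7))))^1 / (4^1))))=22 / 49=0.45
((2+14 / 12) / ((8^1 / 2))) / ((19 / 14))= 7 / 12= 0.58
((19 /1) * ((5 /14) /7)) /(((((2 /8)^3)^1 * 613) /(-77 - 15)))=-279680 /30037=-9.31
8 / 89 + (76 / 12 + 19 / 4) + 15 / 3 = 16.17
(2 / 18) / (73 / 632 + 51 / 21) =4424 / 101295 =0.04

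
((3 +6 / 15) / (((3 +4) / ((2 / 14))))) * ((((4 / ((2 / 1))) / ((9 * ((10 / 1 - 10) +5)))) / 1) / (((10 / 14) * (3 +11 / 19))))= 19 / 15750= 0.00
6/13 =0.46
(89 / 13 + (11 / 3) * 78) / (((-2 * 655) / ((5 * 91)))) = -26649 / 262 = -101.71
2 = 2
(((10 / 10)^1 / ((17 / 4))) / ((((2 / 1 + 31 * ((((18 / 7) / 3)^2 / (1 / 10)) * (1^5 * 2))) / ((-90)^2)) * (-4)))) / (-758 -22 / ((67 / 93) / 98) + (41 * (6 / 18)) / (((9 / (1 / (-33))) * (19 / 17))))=0.00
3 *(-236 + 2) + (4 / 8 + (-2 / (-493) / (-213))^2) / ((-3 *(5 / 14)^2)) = -581646397993372 / 827016756075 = -703.31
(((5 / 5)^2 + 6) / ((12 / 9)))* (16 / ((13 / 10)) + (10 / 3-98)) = -5621 / 13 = -432.38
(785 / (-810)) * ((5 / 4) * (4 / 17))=-785 / 2754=-0.29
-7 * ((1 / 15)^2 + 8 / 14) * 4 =-3628 / 225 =-16.12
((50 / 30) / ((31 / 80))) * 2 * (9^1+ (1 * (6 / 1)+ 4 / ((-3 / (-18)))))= 10400 / 31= 335.48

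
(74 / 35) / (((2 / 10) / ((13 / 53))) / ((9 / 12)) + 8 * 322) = 1443 / 1758862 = 0.00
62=62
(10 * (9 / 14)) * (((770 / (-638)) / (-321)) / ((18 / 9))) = 75 / 6206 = 0.01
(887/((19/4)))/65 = 3548/1235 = 2.87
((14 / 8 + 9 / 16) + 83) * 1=1365 / 16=85.31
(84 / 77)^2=144 / 121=1.19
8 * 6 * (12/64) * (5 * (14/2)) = 315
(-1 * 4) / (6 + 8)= -2 / 7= -0.29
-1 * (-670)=670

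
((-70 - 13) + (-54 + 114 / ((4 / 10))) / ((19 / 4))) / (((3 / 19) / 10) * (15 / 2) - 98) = 2612 / 7439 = 0.35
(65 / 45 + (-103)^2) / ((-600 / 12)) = -47747 / 225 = -212.21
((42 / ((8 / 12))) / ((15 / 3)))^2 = 3969 / 25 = 158.76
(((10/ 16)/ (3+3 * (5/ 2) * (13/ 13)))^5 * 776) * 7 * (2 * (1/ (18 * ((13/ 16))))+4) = 36678125/ 2184410592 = 0.02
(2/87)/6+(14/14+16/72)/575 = 298/50025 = 0.01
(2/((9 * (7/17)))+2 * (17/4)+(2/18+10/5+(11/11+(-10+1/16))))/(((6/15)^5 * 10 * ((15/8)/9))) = 278875/2688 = 103.75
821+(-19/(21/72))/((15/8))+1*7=27764/35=793.26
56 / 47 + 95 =4521 / 47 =96.19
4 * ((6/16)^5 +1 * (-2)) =-65293/8192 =-7.97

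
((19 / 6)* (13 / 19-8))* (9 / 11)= -417 / 22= -18.95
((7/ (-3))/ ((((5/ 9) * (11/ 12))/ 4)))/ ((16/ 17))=-1071/ 55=-19.47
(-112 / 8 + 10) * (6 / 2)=-12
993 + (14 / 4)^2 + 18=4093 / 4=1023.25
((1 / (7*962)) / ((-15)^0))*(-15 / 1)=-15 / 6734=-0.00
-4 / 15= -0.27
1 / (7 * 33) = 1 / 231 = 0.00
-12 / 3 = -4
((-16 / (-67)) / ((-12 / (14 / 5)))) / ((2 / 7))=-196 / 1005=-0.20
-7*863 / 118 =-6041 / 118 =-51.19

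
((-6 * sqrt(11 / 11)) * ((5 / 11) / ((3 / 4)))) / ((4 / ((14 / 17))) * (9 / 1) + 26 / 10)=-1400 / 17831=-0.08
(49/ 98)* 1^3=1/ 2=0.50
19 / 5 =3.80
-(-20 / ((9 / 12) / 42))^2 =-1254400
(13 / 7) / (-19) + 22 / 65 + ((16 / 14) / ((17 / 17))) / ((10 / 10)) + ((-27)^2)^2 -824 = 4587195926 / 8645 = 530618.38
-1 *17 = -17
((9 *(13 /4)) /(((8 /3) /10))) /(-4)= -1755 /64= -27.42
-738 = -738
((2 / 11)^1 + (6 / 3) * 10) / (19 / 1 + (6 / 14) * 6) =1554 / 1661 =0.94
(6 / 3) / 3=0.67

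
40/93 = 0.43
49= 49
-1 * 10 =-10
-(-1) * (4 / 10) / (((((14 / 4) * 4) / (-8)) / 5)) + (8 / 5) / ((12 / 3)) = -26 / 35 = -0.74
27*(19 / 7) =513 / 7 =73.29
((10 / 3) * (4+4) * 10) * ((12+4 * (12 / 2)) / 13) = 9600 / 13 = 738.46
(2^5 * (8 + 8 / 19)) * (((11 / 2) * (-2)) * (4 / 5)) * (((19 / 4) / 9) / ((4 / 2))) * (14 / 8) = -9856 / 9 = -1095.11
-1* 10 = -10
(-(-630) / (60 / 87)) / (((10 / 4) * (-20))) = -1827 / 100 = -18.27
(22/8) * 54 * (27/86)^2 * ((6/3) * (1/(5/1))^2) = 216513/184900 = 1.17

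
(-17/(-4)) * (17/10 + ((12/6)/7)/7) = 14501/1960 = 7.40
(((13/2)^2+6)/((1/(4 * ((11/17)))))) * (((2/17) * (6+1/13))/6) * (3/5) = 8.93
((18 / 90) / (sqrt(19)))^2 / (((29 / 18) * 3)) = 6 / 13775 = 0.00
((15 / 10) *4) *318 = 1908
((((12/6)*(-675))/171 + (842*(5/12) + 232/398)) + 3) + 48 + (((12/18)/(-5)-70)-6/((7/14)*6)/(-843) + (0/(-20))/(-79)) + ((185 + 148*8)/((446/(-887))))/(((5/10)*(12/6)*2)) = -14740795809299/14215728180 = -1036.94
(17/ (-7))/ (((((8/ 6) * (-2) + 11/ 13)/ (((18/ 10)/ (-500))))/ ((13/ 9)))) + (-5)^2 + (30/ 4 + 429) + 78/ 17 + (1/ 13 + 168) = 174135091451/ 274592500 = 634.16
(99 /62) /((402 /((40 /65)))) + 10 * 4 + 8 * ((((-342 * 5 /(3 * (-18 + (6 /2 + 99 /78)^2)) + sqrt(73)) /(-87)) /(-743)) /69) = 8 * sqrt(73) /4460229 + 245665781250454 /6141962804679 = 40.00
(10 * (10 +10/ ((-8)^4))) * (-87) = -8910975/ 1024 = -8702.12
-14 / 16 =-7 / 8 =-0.88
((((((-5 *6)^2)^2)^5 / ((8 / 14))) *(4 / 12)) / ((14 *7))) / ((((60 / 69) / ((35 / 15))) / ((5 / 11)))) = 27845847646875000000000000000 / 11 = 2531440695170454545454545000.00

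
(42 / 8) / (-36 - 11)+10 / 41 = 1019 / 7708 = 0.13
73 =73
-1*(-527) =527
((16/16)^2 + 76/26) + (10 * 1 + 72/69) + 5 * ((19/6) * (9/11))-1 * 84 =-368887/6578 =-56.08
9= 9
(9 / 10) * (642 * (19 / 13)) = 54891 / 65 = 844.48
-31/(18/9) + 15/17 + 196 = 6167/34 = 181.38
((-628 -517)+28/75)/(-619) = 85847/46425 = 1.85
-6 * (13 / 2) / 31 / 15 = -13 / 155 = -0.08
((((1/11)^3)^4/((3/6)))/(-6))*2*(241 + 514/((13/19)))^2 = -332768402/1591183186997547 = -0.00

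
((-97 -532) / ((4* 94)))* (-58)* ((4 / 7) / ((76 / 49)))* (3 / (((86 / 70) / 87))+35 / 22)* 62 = 801456185075 / 1689556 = 474359.05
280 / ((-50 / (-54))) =1512 / 5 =302.40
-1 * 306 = -306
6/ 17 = 0.35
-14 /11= -1.27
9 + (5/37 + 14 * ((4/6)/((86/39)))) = 21268/1591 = 13.37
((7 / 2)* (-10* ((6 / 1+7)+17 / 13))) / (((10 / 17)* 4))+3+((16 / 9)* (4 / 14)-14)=-731593 / 3276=-223.32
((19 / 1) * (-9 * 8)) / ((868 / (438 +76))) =-175788 / 217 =-810.08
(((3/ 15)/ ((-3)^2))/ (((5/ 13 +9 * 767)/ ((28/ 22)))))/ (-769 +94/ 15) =-91/ 16941558216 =-0.00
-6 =-6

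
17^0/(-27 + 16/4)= -1/23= -0.04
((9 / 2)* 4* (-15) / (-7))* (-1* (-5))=1350 / 7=192.86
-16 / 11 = -1.45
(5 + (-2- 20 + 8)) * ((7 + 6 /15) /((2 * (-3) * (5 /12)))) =666 /25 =26.64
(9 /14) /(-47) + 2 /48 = 221 /7896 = 0.03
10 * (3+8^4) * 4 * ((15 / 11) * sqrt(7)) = 2459400 * sqrt(7) / 11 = 591541.89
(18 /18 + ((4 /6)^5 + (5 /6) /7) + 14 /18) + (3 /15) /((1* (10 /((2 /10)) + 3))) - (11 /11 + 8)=-6.97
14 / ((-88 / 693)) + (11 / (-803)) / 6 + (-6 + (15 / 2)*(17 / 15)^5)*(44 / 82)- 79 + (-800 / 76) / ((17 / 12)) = -37660703599693 / 195764647500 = -192.38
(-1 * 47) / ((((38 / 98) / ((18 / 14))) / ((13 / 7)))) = -5499 / 19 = -289.42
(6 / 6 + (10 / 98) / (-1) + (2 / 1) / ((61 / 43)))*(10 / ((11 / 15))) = 1034700 / 32879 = 31.47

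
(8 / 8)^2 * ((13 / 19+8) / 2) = 165 / 38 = 4.34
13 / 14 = 0.93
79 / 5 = 15.80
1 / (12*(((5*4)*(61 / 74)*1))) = 37 / 7320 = 0.01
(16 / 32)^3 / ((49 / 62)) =0.16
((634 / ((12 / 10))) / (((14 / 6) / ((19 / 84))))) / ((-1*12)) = -30115 / 7056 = -4.27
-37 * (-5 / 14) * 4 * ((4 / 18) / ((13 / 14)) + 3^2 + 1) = 443260 / 819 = 541.22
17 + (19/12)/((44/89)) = 10667/528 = 20.20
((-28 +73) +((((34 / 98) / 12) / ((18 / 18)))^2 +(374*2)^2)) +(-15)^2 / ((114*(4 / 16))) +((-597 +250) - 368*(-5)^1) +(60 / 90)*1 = 561050.56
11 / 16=0.69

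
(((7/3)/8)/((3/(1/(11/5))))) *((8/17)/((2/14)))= 245/1683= 0.15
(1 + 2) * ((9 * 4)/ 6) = 18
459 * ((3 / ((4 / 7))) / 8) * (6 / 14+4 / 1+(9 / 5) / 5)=576963 / 400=1442.41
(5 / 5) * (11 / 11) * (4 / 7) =4 / 7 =0.57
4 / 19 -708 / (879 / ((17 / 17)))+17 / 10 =61519 / 55670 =1.11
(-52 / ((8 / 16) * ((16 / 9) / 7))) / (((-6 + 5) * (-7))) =-117 / 2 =-58.50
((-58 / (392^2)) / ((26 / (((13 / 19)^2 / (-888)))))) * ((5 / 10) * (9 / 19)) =1131 / 623956974592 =0.00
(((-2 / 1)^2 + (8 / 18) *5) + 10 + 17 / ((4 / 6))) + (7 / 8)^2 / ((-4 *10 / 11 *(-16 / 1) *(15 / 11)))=76920187 / 1843200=41.73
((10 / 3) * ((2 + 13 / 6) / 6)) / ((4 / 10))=625 / 108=5.79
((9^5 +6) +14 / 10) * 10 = 590564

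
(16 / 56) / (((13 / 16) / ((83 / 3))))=9.73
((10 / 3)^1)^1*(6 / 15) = 1.33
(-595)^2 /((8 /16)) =708050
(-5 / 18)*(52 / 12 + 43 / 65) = -487 / 351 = -1.39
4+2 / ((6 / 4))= 16 / 3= 5.33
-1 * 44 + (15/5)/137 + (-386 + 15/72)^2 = 11741413697/78912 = 148791.23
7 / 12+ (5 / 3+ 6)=33 / 4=8.25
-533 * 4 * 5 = -10660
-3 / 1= -3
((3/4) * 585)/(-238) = -1755/952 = -1.84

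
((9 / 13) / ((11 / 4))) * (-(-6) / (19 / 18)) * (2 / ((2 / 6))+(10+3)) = 3888 / 143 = 27.19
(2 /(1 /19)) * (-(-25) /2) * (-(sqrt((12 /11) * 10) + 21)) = -9975 - 950 * sqrt(330) /11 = -11543.87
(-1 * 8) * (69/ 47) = -552/ 47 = -11.74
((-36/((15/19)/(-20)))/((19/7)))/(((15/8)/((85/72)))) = 1904/9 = 211.56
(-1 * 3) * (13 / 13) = -3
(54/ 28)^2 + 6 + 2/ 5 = 9917/ 980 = 10.12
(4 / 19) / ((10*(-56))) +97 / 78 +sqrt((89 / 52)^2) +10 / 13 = 193163 / 51870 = 3.72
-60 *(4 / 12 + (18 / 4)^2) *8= -9880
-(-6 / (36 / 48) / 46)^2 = -16 / 529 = -0.03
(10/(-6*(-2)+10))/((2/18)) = 45/11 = 4.09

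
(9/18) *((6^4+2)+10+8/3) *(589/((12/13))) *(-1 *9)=-7526831/2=-3763415.50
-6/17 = -0.35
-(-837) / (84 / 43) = 11997 / 28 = 428.46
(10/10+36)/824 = 37/824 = 0.04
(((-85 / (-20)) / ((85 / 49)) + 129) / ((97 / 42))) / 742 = 7887 / 102820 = 0.08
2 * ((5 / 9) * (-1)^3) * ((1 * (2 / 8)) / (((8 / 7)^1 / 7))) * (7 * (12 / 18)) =-1715 / 216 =-7.94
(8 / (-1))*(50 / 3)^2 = -20000 / 9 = -2222.22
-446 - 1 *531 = -977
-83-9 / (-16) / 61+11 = -70263 / 976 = -71.99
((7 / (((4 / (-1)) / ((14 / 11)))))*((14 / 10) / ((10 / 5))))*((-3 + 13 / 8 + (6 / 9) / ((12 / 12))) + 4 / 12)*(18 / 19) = 9261 / 16720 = 0.55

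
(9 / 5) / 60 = 3 / 100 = 0.03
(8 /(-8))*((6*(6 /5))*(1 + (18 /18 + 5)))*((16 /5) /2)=-2016 /25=-80.64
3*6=18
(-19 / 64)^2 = 361 / 4096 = 0.09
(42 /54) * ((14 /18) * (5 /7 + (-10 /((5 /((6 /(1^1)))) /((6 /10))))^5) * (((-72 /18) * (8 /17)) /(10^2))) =23701865992 /107578125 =220.32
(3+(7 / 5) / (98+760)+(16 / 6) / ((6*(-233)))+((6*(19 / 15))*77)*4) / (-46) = -7028375671 / 137940660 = -50.95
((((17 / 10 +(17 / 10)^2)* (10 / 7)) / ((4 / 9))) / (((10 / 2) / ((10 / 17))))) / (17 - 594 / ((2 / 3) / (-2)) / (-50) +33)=1215 / 10052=0.12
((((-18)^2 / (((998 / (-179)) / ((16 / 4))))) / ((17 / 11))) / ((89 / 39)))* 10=-497605680 / 754987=-659.09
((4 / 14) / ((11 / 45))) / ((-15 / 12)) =-72 / 77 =-0.94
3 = 3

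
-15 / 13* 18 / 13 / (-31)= 270 / 5239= 0.05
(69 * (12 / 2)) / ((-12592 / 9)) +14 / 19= 52747 / 119624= 0.44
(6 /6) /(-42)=-1 /42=-0.02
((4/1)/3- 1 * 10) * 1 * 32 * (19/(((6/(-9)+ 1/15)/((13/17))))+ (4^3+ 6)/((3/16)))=-96821.96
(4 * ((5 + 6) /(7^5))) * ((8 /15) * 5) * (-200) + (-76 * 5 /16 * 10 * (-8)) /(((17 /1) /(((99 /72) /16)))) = 225152125 /27429024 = 8.21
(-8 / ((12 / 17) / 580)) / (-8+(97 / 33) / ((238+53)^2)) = 189371160 / 230471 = 821.67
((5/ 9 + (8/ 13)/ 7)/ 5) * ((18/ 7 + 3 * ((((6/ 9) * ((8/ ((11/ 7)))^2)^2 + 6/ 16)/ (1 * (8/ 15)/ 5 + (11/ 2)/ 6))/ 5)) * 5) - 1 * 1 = 2916032895799/ 17179075914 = 169.74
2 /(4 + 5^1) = 2 /9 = 0.22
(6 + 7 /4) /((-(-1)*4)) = 31 /16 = 1.94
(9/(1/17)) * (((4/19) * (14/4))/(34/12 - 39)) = -1836/589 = -3.12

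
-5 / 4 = -1.25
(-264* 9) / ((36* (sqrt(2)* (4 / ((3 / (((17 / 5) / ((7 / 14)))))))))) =-495* sqrt(2) / 136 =-5.15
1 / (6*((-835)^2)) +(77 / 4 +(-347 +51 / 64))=-43768299343 / 133867200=-326.95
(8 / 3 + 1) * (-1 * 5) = -18.33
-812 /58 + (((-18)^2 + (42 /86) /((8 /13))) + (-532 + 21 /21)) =-75751 /344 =-220.21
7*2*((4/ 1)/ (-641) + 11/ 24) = 48685/ 7692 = 6.33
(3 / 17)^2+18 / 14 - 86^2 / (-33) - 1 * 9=216.44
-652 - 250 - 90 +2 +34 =-956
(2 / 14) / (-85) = -1 / 595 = -0.00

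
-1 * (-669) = 669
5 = 5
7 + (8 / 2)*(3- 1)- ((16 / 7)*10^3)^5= -1048575999999999747895 / 16807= -62389242577497456.29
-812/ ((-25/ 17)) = 13804/ 25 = 552.16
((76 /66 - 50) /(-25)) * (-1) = -1612 /825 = -1.95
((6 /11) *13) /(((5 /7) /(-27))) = -14742 /55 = -268.04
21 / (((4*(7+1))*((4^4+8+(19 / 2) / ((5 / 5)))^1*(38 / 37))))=777 / 332576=0.00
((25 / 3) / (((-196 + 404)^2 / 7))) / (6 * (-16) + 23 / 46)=-175 / 12395136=-0.00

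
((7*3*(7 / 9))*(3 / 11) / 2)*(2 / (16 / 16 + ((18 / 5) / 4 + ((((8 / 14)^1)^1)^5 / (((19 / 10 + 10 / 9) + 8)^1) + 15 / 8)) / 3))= 32645244520 / 14120926039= 2.31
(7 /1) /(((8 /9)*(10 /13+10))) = 0.73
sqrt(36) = 6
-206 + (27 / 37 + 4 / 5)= -37827 / 185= -204.47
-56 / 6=-28 / 3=-9.33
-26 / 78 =-1 / 3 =-0.33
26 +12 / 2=32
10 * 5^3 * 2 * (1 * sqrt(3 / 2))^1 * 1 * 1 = 1250 * sqrt(6) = 3061.86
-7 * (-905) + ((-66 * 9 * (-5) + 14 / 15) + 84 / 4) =9326.93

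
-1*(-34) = 34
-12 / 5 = -2.40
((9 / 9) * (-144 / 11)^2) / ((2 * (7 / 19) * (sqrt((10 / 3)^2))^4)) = 997272 / 529375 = 1.88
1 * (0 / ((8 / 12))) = 0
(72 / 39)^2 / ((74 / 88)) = 4.05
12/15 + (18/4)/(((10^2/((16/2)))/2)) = 1.52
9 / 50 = 0.18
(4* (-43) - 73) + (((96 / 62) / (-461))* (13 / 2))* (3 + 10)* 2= -3509407 / 14291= -245.57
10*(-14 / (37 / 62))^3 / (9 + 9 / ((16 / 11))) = -104635525120 / 12308679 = -8500.95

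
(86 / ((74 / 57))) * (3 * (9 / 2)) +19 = 67583 / 74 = 913.28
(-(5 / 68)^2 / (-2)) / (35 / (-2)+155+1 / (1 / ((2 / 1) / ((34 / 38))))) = 25 / 1292272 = 0.00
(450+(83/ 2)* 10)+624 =1489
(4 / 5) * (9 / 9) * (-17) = -68 / 5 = -13.60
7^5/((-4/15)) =-252105/4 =-63026.25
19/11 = 1.73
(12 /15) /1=4 /5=0.80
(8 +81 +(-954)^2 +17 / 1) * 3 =2730666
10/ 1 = 10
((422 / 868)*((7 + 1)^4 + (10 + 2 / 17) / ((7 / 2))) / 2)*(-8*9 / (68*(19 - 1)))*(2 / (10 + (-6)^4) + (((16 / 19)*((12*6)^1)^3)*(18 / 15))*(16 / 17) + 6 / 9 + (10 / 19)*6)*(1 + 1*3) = -869104385078506072 / 10442655195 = -83226379.58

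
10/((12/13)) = 10.83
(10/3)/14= 5/21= 0.24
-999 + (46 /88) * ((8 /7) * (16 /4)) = -76739 /77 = -996.61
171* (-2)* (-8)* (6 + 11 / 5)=112176 / 5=22435.20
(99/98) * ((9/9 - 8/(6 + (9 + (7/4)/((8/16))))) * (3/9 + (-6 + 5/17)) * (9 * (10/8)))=-34.65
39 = 39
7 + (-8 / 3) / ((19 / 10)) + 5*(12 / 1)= 3739 / 57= 65.60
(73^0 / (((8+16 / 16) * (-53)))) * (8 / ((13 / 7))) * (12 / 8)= -28 / 2067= -0.01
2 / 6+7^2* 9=1324 / 3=441.33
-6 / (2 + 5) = -6 / 7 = -0.86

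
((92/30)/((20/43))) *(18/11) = 2967/275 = 10.79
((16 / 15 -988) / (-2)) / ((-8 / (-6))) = 3701 / 10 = 370.10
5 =5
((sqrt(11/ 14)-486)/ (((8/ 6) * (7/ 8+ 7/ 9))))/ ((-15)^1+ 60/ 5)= 8748/ 119-9 * sqrt(154)/ 833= 73.38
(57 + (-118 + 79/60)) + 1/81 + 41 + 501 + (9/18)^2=390889/810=482.58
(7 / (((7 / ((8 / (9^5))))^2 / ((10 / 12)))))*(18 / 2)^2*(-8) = -1280 / 903981141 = -0.00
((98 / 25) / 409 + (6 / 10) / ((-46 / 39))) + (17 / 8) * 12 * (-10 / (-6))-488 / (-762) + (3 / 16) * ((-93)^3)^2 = 121310659439.33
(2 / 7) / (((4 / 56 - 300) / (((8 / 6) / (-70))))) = 8 / 440895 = 0.00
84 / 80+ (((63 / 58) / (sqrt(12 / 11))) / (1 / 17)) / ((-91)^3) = 21 / 20 - 51*sqrt(33) / 12487748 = 1.05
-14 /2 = -7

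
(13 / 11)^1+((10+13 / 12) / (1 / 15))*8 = 14643 / 11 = 1331.18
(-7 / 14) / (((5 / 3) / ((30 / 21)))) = -3 / 7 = -0.43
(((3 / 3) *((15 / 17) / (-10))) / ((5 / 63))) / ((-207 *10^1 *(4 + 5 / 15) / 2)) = 63 / 254150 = 0.00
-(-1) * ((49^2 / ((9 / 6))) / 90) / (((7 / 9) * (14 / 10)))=49 / 3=16.33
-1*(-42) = 42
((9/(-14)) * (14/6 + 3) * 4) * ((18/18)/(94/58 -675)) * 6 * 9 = 18792/17087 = 1.10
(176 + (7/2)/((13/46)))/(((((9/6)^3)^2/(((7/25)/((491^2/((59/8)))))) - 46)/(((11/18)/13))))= 44503228/6682588395561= 0.00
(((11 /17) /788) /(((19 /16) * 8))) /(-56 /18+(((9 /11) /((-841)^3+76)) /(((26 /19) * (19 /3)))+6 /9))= -2806970893155 /79382384406196691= -0.00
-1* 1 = -1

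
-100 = -100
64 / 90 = 32 / 45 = 0.71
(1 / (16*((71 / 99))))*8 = 99 / 142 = 0.70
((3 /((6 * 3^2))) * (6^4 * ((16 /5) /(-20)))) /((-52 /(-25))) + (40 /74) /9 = -23716 /4329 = -5.48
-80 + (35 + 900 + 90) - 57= 888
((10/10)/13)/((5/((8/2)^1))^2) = 16/325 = 0.05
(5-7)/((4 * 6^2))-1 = -73/72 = -1.01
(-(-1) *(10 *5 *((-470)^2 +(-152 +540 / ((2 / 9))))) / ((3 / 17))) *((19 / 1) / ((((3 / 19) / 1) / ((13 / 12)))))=8243224082.41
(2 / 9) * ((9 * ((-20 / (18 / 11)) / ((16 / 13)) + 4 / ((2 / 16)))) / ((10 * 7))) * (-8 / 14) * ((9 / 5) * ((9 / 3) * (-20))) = 1362 / 35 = 38.91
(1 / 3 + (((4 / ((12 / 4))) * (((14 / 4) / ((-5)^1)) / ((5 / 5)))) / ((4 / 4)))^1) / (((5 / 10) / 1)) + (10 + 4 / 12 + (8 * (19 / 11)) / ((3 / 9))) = 50.59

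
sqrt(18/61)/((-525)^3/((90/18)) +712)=-3 * sqrt(122)/1765334693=-0.00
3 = 3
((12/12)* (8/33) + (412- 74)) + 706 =1044.24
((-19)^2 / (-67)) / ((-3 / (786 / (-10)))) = -47291 / 335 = -141.17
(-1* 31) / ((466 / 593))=-18383 / 466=-39.45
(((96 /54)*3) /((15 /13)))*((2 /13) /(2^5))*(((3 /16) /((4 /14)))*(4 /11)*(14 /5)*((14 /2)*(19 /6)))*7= 45619 /19800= 2.30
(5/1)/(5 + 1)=5/6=0.83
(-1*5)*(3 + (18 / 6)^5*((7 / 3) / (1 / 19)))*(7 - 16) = 484920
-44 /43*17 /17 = -44 /43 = -1.02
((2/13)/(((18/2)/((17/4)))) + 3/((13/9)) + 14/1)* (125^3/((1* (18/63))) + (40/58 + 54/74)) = 55437646276459/502164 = 110397492.21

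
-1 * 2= -2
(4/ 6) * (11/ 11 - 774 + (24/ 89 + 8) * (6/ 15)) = -228342/ 445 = -513.13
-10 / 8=-1.25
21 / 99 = 7 / 33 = 0.21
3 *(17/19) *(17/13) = 867/247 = 3.51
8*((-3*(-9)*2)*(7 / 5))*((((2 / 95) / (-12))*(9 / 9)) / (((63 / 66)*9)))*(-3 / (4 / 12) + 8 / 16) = 1496 / 1425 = 1.05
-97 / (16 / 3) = -291 / 16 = -18.19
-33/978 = -11/326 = -0.03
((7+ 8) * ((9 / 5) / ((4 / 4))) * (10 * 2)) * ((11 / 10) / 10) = 297 / 5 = 59.40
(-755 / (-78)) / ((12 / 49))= 39.52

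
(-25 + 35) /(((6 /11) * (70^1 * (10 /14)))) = 11 /30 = 0.37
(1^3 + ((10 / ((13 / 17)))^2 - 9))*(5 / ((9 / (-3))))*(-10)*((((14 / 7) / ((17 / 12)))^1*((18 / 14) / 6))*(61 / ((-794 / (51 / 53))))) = -1512385200 / 24891503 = -60.76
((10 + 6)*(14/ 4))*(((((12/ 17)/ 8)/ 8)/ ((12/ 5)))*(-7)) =-245/ 136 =-1.80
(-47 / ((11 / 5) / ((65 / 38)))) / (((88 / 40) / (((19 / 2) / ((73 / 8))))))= -152750 / 8833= -17.29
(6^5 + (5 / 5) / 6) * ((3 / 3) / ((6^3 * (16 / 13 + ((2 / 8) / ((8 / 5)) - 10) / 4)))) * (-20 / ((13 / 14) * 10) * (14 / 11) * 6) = 292632704 / 607959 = 481.34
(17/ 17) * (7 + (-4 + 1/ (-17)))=50/ 17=2.94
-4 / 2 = -2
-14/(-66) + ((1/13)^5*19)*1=2599678/12252669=0.21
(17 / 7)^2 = 289 / 49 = 5.90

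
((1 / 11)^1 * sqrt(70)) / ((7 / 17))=17 * sqrt(70) / 77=1.85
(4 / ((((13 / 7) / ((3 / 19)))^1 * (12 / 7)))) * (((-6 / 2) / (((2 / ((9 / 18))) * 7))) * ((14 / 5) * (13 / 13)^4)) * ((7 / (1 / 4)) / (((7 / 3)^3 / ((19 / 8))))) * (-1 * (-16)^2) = 5184 / 65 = 79.75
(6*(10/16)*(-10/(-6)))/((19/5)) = 125/76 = 1.64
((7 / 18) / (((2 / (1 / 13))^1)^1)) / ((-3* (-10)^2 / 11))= -77 / 140400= -0.00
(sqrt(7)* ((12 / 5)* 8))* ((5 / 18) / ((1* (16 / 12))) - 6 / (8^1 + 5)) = -316* sqrt(7) / 65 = -12.86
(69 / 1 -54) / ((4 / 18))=135 / 2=67.50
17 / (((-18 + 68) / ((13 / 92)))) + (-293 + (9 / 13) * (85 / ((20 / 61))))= -6785577 / 59800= -113.47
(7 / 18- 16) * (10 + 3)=-3653 / 18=-202.94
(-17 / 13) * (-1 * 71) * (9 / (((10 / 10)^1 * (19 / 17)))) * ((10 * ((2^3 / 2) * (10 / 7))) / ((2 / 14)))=73868400 / 247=299062.35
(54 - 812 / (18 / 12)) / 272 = -43 / 24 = -1.79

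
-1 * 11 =-11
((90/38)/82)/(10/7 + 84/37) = 11655/1492564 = 0.01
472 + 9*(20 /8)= 989 /2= 494.50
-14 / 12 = -7 / 6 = -1.17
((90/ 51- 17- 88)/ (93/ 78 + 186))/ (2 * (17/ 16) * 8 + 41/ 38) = -577980/ 18947231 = -0.03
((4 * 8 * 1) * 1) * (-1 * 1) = -32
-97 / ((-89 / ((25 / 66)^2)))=60625 / 387684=0.16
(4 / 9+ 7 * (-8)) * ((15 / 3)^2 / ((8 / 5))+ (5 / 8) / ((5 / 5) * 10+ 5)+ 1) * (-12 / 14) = 50000 / 63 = 793.65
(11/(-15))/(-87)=11/1305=0.01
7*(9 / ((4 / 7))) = 441 / 4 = 110.25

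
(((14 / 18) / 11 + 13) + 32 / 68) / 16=11395 / 13464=0.85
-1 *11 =-11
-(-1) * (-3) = -3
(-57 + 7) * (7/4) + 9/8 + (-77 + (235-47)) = 197/8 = 24.62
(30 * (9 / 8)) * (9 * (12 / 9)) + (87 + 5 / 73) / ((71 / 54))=2442339 / 5183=471.22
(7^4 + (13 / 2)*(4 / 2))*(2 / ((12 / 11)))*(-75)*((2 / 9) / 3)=-663850 / 27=-24587.04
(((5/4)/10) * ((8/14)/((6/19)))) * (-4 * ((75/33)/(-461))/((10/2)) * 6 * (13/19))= 130/35497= 0.00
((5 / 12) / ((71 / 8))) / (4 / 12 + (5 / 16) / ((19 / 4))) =760 / 6461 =0.12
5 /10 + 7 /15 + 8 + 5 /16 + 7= 3907 /240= 16.28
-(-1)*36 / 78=6 / 13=0.46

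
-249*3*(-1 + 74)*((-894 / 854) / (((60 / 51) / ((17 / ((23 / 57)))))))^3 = 21771288187718376489061221 / 7578043957288000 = 2872942979.80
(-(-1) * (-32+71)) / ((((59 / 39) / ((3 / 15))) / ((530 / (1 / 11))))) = 1773486 / 59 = 30059.08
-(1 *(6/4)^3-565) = 4493/8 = 561.62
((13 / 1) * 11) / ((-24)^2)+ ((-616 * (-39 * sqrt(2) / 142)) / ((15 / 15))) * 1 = 143 / 576+ 12012 * sqrt(2) / 71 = 239.51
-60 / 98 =-30 / 49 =-0.61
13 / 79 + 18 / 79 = 31 / 79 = 0.39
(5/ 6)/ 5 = 1/ 6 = 0.17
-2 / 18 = -1 / 9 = -0.11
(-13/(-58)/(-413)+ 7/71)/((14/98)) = 166755/242962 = 0.69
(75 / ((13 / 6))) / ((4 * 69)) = 75 / 598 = 0.13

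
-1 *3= -3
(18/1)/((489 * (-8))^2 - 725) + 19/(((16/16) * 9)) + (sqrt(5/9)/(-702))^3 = 290757523/137727171 - 5 * sqrt(5)/9340607016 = 2.11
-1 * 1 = -1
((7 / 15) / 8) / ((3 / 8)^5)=28672 / 3645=7.87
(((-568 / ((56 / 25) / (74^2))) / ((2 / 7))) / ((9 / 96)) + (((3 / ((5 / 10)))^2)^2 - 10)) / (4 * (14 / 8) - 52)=155514542 / 135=1151959.57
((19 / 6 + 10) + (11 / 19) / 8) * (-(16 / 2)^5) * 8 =-197820416 / 57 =-3470533.61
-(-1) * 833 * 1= 833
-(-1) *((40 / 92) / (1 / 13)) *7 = 910 / 23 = 39.57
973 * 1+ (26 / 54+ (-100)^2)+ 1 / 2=592595 / 54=10973.98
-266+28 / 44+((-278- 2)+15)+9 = -5735 / 11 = -521.36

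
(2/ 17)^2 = 4/ 289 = 0.01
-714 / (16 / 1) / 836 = -357 / 6688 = -0.05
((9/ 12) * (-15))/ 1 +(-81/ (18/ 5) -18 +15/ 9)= -601/ 12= -50.08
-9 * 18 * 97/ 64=-245.53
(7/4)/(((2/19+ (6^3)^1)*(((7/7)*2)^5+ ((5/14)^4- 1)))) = 638666/2446192613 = 0.00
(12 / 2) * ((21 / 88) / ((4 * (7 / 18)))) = 81 / 88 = 0.92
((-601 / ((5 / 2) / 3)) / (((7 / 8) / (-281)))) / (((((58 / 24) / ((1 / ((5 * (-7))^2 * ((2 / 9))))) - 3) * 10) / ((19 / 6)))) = 693087624 / 6188525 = 112.00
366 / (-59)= -366 / 59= -6.20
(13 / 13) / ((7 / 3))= 3 / 7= 0.43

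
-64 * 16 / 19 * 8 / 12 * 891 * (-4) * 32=77856768 / 19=4097724.63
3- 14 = -11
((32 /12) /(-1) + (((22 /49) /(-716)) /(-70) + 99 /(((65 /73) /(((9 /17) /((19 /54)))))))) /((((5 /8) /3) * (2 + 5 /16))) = 16297622938208 /47694110555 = 341.71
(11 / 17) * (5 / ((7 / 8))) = 440 / 119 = 3.70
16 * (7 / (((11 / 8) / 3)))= 2688 / 11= 244.36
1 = 1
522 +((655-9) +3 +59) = 1230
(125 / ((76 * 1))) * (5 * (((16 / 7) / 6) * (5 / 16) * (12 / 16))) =3125 / 4256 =0.73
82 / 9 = 9.11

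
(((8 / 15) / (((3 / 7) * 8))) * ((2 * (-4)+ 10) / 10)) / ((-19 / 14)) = -98 / 4275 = -0.02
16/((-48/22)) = -22/3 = -7.33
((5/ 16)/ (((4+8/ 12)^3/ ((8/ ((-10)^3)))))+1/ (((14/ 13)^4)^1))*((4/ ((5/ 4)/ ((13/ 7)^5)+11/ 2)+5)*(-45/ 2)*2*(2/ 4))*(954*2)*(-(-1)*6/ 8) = -165356907089992677/ 1207723086080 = -136916.24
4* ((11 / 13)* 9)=396 / 13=30.46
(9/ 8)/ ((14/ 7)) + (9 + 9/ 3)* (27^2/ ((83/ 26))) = 3639915/ 1328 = 2740.90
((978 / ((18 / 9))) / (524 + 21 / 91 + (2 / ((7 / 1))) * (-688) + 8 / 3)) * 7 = 10.36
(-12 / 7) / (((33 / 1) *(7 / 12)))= -48 / 539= -0.09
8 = 8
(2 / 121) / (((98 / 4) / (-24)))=-96 / 5929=-0.02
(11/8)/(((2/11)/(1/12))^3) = 14641/110592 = 0.13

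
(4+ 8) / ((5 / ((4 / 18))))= 8 / 15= 0.53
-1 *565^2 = -319225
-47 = -47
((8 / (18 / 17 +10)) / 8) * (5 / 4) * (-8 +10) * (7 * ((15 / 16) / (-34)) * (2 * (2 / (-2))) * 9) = 4725 / 6016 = 0.79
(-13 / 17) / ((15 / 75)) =-65 / 17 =-3.82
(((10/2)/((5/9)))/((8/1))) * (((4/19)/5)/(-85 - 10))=-9/18050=-0.00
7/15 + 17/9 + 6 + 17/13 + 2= 6823/585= 11.66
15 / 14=1.07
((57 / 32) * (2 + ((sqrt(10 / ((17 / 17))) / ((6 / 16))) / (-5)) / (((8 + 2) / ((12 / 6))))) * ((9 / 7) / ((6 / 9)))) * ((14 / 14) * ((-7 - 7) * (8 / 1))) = -1539 / 2 + 1026 * sqrt(10) / 25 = -639.72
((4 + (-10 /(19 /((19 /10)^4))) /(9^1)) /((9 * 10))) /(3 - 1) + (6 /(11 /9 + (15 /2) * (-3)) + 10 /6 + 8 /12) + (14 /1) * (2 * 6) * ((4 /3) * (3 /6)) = 70775461003 /620460000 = 114.07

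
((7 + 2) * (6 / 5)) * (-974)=-52596 / 5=-10519.20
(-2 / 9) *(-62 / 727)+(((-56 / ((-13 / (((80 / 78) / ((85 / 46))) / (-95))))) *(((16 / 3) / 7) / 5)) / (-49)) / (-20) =0.02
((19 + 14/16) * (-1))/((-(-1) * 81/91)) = -4823/216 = -22.33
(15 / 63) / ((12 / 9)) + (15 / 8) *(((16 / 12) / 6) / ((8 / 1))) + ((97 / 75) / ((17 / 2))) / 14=22993 / 95200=0.24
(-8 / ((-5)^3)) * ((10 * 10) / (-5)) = -1.28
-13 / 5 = -2.60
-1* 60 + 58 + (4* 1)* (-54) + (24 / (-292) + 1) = -15847 / 73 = -217.08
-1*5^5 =-3125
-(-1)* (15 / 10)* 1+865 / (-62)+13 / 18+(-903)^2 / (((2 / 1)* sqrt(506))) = -6545 / 558+815409* sqrt(506) / 1012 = 18112.95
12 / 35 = 0.34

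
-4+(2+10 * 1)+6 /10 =43 /5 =8.60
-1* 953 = -953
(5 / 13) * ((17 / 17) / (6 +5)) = 5 / 143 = 0.03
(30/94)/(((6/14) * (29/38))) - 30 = -39560/1363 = -29.02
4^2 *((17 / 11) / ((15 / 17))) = 4624 / 165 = 28.02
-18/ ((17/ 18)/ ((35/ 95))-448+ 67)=2268/ 47683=0.05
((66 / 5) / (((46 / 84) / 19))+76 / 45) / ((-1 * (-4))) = 23788 / 207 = 114.92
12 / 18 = 2 / 3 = 0.67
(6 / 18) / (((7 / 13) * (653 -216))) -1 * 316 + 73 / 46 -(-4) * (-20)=-7239031 / 18354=-394.41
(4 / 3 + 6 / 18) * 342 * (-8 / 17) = -4560 / 17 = -268.24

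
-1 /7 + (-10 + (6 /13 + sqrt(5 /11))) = -881 /91 + sqrt(55) /11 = -9.01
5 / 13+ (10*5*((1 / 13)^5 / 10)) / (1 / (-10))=0.38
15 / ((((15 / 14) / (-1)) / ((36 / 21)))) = -24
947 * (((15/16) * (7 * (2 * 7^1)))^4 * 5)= 1381876844709375/4096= 337372276540.37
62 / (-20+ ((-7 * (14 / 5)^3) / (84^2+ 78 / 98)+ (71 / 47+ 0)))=-125951457750 / 37604914399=-3.35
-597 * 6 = -3582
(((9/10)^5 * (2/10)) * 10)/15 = 19683/250000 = 0.08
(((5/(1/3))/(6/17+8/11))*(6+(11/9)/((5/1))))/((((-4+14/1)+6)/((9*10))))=788205/1616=487.75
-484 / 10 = -242 / 5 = -48.40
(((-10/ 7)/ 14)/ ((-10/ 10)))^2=25/ 2401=0.01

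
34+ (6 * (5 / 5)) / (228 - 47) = 6160 / 181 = 34.03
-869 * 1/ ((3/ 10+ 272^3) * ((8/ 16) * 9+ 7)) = -17380/ 4628439109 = -0.00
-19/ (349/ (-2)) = 38/ 349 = 0.11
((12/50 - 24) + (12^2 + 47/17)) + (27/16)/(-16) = 13371437/108800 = 122.90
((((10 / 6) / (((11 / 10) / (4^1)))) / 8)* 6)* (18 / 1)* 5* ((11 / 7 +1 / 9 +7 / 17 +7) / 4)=1217500 / 1309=930.10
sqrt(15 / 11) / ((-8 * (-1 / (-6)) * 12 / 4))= -sqrt(165) / 44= -0.29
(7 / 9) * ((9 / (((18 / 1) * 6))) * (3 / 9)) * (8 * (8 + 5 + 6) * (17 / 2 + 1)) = 2527 / 81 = 31.20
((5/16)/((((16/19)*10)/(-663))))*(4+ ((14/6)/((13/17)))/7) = -55879/512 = -109.14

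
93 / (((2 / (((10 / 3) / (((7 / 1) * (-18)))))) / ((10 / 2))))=-775 / 126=-6.15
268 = 268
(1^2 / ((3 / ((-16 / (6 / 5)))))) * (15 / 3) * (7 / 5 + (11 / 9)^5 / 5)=-43.23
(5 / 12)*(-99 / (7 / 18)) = -1485 / 14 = -106.07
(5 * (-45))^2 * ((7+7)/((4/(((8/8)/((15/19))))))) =448875/2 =224437.50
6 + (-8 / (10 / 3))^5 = -230082 / 3125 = -73.63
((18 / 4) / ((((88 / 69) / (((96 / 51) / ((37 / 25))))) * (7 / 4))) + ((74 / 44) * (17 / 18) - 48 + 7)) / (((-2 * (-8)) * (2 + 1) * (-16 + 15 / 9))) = 64246421 / 1199588544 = 0.05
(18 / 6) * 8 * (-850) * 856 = -17462400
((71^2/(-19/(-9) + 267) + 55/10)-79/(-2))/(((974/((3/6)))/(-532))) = -2932821/168502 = -17.41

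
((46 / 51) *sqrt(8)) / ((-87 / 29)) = -0.85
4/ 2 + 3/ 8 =19/ 8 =2.38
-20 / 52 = -5 / 13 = -0.38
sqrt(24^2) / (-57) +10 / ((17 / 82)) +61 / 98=48.44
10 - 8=2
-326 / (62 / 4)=-652 / 31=-21.03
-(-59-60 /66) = 659 /11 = 59.91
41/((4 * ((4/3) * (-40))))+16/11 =8887/7040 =1.26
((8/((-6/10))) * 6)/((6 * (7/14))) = -26.67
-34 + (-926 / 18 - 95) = -1624 / 9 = -180.44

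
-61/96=-0.64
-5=-5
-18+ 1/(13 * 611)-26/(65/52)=-1540937/39715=-38.80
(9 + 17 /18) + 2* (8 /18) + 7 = 107 /6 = 17.83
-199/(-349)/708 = 199/247092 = 0.00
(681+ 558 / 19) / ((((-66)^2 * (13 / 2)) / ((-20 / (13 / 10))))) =-0.39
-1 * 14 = -14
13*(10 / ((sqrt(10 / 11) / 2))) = 26*sqrt(110) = 272.69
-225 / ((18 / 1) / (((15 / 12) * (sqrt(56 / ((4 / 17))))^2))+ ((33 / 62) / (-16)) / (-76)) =-3364368000 / 911249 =-3692.04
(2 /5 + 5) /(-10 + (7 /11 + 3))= -297 /350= -0.85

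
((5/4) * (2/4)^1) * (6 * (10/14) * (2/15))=5/14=0.36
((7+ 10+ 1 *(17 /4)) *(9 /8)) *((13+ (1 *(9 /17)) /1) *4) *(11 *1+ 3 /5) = 30015 /2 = 15007.50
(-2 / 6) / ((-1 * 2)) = 1 / 6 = 0.17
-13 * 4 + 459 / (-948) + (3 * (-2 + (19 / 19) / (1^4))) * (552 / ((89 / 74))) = -40199969 / 28124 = -1429.38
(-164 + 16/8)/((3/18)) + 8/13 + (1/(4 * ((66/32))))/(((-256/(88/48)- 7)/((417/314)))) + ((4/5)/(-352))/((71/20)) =-4995171454777/5142311746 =-971.39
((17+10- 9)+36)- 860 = -806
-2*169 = -338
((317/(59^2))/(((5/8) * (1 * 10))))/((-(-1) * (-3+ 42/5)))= 1268/469935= 0.00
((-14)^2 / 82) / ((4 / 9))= 441 / 82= 5.38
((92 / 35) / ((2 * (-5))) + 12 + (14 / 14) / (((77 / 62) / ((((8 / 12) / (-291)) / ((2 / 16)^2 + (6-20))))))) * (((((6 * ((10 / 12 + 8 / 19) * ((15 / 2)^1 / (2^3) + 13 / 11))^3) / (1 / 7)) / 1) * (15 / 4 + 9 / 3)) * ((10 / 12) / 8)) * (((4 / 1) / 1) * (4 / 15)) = 6946.40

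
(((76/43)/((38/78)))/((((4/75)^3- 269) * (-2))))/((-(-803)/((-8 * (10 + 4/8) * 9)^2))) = 18807106500000/3918499774519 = 4.80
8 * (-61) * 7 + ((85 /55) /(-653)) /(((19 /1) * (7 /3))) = -3263438075 /955339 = -3416.00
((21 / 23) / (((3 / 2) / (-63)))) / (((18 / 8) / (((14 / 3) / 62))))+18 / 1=16.72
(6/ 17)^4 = 1296/ 83521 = 0.02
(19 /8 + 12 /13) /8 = 343 /832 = 0.41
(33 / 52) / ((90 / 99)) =363 / 520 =0.70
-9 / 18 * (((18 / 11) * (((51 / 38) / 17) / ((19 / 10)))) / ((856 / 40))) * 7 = -0.01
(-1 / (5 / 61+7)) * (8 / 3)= -61 / 162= -0.38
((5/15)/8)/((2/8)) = 1/6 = 0.17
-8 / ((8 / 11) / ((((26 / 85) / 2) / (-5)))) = 143 / 425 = 0.34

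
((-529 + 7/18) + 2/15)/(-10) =47563/900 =52.85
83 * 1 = 83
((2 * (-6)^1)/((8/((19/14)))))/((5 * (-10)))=57/1400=0.04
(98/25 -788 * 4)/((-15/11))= 288574/125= 2308.59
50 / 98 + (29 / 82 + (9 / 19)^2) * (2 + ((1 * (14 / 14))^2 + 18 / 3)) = 8286001 / 1450498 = 5.71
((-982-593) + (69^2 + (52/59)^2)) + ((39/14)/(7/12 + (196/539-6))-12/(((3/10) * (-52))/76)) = 685557777908/211286257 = 3244.69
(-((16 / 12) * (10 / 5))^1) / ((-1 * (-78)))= -4 / 117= -0.03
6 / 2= 3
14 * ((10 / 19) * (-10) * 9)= -12600 / 19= -663.16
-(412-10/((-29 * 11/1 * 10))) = -412.00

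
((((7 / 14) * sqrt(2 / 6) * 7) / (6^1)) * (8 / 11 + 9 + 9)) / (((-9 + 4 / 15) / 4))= -7210 * sqrt(3) / 4323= -2.89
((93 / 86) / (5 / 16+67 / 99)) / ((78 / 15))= 184140 / 875953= 0.21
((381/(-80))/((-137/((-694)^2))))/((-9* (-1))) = 15291943/8220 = 1860.33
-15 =-15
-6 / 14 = -3 / 7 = -0.43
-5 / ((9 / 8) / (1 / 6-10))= 1180 / 27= 43.70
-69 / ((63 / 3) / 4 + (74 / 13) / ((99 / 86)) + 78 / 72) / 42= -29601 / 203210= -0.15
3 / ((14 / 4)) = 0.86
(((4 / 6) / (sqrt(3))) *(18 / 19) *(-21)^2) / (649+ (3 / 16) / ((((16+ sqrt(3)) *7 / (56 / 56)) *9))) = 1778112 / 228582154800403+ 32699602962432 *sqrt(3) / 228582154800403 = 0.25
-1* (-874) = 874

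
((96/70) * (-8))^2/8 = 18432/1225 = 15.05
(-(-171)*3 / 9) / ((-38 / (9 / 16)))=-27 / 32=-0.84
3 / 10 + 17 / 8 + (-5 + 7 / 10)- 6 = -63 / 8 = -7.88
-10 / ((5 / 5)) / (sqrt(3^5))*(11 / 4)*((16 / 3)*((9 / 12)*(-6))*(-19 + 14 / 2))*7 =-6160*sqrt(3) / 3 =-3556.48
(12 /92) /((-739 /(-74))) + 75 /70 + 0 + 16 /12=1726021 /713874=2.42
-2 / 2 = -1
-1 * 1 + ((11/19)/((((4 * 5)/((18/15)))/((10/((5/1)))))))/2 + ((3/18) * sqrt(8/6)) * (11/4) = -917/950 + 11 * sqrt(3)/36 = -0.44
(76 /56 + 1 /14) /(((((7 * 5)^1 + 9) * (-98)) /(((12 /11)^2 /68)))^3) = -3645 /38161655088063613876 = -0.00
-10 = -10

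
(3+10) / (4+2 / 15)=195 / 62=3.15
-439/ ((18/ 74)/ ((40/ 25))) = -129944/ 45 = -2887.64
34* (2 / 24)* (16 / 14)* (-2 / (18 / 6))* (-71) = 9656 / 63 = 153.27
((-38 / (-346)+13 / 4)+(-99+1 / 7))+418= 1562203 / 4844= 322.50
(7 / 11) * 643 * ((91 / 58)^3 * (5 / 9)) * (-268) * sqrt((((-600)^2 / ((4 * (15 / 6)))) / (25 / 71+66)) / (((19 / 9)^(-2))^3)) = -11133731912480450 * sqrt(3344810) / 394866714429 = -51567486.09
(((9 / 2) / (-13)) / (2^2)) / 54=-1 / 624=-0.00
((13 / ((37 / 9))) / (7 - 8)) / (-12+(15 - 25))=117 / 814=0.14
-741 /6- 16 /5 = -1267 /10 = -126.70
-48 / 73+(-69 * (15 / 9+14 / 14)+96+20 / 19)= -87.60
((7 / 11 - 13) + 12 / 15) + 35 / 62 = -37507 / 3410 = -11.00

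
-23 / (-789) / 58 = 23 / 45762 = 0.00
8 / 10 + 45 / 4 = 241 / 20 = 12.05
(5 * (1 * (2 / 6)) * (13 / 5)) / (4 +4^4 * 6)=13 / 4620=0.00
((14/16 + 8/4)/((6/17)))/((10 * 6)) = 391/2880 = 0.14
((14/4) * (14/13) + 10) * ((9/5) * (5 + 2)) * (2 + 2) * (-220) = -1984752/13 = -152673.23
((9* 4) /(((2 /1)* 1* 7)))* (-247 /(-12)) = 741 /14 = 52.93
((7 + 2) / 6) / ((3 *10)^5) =1 / 16200000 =0.00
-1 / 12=-0.08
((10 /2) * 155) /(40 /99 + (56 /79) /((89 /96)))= 663.16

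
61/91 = 0.67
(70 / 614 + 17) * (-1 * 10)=-52540 / 307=-171.14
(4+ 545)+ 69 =618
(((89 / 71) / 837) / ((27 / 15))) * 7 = 3115 / 534843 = 0.01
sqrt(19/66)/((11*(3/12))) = 2*sqrt(1254)/363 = 0.20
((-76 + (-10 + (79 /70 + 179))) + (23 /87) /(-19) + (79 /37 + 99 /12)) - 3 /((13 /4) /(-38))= 15536705729 /111313020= 139.58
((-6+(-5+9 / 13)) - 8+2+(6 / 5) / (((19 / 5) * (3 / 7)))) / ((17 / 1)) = -3846 / 4199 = -0.92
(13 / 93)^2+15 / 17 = 132608 / 147033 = 0.90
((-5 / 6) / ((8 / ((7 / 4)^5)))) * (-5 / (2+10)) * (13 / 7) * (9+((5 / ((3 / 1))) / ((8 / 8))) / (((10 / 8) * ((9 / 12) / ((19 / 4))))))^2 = 19234230925 / 47775744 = 402.59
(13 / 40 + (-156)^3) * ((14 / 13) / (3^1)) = -81768953 / 60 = -1362815.88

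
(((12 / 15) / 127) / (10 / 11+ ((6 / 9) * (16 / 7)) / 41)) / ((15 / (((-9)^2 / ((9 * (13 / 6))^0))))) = 511434 / 14227175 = 0.04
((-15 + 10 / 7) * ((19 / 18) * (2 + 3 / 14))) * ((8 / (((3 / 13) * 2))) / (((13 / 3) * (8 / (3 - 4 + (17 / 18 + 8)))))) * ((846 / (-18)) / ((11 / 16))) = 34188505 / 3969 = 8613.88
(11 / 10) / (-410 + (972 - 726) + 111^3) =11 / 13674670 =0.00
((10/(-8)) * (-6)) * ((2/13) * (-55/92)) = -825/1196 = -0.69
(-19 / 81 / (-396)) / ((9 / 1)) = 19 / 288684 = 0.00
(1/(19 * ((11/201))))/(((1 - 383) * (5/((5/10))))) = -201/798380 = -0.00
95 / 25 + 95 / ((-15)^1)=-38 / 15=-2.53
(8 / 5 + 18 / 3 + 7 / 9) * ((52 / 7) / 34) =9802 / 5355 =1.83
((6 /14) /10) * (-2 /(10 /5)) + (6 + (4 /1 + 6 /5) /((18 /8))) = 5209 /630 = 8.27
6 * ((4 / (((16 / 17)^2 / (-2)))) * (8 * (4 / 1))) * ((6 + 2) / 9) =-4624 / 3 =-1541.33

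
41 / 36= 1.14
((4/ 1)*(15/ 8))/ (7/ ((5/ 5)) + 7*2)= 5/ 14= 0.36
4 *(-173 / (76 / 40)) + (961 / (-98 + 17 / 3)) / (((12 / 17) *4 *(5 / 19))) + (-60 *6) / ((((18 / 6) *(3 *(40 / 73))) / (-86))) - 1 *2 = 2483202183 / 421040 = 5897.78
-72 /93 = -24 /31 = -0.77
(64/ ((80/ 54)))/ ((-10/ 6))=-648/ 25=-25.92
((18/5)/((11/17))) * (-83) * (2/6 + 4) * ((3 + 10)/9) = -476918/165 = -2890.41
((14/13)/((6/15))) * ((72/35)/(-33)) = -24/143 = -0.17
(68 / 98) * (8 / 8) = 34 / 49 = 0.69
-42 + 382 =340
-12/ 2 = -6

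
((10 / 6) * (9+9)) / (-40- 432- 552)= -15 / 512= -0.03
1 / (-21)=-1 / 21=-0.05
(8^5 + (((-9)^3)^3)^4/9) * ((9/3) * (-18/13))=-10397722866895003574695450000000000.00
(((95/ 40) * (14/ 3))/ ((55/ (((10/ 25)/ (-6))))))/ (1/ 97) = -12901/ 9900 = -1.30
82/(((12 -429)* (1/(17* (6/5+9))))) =-34.10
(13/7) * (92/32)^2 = 6877/448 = 15.35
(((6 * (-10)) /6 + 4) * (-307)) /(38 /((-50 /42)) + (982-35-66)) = 46050 /21227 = 2.17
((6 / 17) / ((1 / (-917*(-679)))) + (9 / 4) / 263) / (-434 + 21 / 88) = -86462700918 / 170662541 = -506.63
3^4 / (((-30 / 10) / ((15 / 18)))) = -45 / 2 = -22.50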